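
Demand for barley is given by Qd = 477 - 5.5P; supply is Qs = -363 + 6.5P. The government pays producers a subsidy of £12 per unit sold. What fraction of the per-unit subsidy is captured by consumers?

Pre-subsidy: 477 - 5.5P = -363 + 6.5P gives P* = 70, Q* = 92.
With the subsidy, sellers receive Ps = Pb + 12 for each unit, where Pb is the price buyers pay.
Supply in terms of Pb becomes Qs = -363 + 6.5(Pb + 12) = -285 + 6.5Pb. Setting this equal to demand: 477 - 5.5Pb = -285 + 6.5Pb, so Pb = 63.5.
Sellers receive Ps = 63.5 + 12 = 75.5; Q' = 477 − 5.5·63.5 = 127.75.
Buyers' price falls by P* − Pb = 70 − 63.5 = 6.5; sellers' price rises by Ps − P* = 75.5 − 70 = 5.5.
So consumers capture 6.5/12 = 13/24 of each unit of subsidy.

Consumer share = 13/24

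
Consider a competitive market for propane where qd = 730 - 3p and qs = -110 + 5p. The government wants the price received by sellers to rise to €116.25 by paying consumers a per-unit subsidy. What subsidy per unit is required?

At a seller price of 116.25, quantity supplied is -110 + 5·116.25 = 471.25.
Buyers absorb 471.25 only when they pay pb with 730 − 3·pb = 471.25, i.e. pb = 86.25.
s = ps − pb = 116.25 − 86.25 = 30.

Required subsidy s = €30 per unit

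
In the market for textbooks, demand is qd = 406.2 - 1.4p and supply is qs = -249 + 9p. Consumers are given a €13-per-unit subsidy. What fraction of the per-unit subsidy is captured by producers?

Producer share = 7/52

Pre-subsidy: 406.2 - 1.4p = -249 + 9p gives p* = 63, q* = 318.
With the rebate, buyers effectively pay pb = ps − 13, where ps is the price sellers receive.
Demand in terms of ps becomes qd = 406.2 − 1.4(ps − 13) = 424.4 - 1.4ps. Setting this equal to supply: 424.4 - 1.4ps = -249 + 9ps, so ps = 64.75.
Buyers pay pb = 64.75 − 13 = 51.75; q' = -249 + 9·64.75 = 333.75.
Buyers' price falls by p* − pb = 63 − 51.75 = 11.25; sellers' price rises by ps − p* = 64.75 − 63 = 1.75.
So producers capture 1.75/13 = 7/52 of each unit of subsidy.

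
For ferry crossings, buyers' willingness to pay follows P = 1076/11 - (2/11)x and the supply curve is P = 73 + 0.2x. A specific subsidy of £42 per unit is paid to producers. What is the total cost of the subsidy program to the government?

Government cost = £7350

Pre-subsidy: 1076/11 - (2/11)x = 73 + 0.2x gives x* = 65 and P* = 86.
With the subsidy, sellers receive Ps = Pb + 42 for each unit, where Pb is the price buyers pay.
On the curves, Pb = 1076/11 - (2/11)x and Ps = 73 + 0.2x; the wedge Ps − Pb = 42 gives 73 + 0.2x − (1076/11 - (2/11)x) = 42, so x' = 175.
Then Pb = 1076/11 − (2/11)·175 = 66 and Ps = 73 + 0.2·175 = 108.
Government outlay = subsidy × quantity = 42 × 175 = 7350.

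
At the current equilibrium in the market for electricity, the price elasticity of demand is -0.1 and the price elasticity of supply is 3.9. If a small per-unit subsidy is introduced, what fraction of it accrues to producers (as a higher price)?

For a small subsidy around the equilibrium, the benefit split depends on the relative slopes, which at a point are proportional to the elasticities.
Buyer share = εs/(εs + |εd|) = 3.9/(3.9 + 0.1) = 0.975; seller share = |εd|/(εs + |εd|) = 0.025.
So producers capture 0.025 of the subsidy.

Producer share = 0.025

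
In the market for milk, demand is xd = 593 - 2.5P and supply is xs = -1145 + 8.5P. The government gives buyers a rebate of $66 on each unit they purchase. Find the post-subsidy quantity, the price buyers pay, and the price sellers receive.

Pre-subsidy: 593 - 2.5P = -1145 + 8.5P gives P* = 158, x* = 198.
With the rebate, buyers effectively pay Pb = Ps − 66, where Ps is the price sellers receive.
Demand in terms of Ps becomes xd = 593 − 2.5(Ps − 66) = 758 - 2.5Ps. Setting this equal to supply: 758 - 2.5Ps = -1145 + 8.5Ps, so Ps = 173.
Buyers pay Pb = 173 − 66 = 107; x' = -1145 + 8.5·173 = 325.5.

x' = 325.5; buyers pay $107; sellers receive $173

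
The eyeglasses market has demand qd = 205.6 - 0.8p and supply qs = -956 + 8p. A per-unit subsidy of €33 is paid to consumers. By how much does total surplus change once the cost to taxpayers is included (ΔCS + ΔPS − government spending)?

Pre-subsidy: 205.6 - 0.8p = -956 + 8p gives p* = 132, q* = 100.
With the rebate, buyers effectively pay pb = ps − 33, where ps is the price sellers receive.
Demand in terms of ps becomes qd = 205.6 − 0.8(ps − 33) = 232 - 0.8ps. Setting this equal to supply: 232 - 0.8ps = -956 + 8ps, so ps = 135.
Buyers pay pb = 135 − 33 = 102; q' = -956 + 8·135 = 124.
ΔCS = ½(100 + 124)(132 − 102) = 3360; ΔPS = ½(100 + 124)(135 − 132) = 336.
Government spending = 33 × 124 = 4092.
Net change = 3360 + 336 − 4092 = -396. The loss equals the DWL triangle ½·33·24.

Net change in total surplus = -€396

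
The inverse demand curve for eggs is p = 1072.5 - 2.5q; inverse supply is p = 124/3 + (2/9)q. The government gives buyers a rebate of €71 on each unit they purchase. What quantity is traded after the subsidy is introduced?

Pre-subsidy: 1072.5 - 2.5q = 124/3 + (2/9)q gives q* = 18561/49 and p* = 6150/49.
With the rebate, buyers effectively pay pb = ps − 71, where ps is the price sellers receive.
On the curves, pb = 1072.5 - 2.5q and ps = 124/3 + (2/9)q; the wedge ps − pb = 71 gives 124/3 + (2/9)q − (1072.5 - 2.5q) = 71, so q' = 19839/49.
Then pb = 1072.5 − 2.5·(19839/49) = 2955/49 and ps = 124/3 + (2/9)·(19839/49) = 6434/49.

q' = 19839/49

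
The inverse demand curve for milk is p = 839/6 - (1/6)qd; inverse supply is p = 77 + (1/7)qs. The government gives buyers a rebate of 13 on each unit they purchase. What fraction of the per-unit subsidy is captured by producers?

Pre-subsidy: 839/6 - (1/6)q = 77 + (1/7)q gives q* = 203 and p* = 106.
With the rebate, buyers effectively pay pb = ps − 13, where ps is the price sellers receive.
On the curves, pb = 839/6 - (1/6)q and ps = 77 + (1/7)q; the wedge ps − pb = 13 gives 77 + (1/7)q − (839/6 - (1/6)q) = 13, so q' = 245.
Then pb = 839/6 − (1/6)·245 = 99 and ps = 77 + (1/7)·245 = 112.
Buyers' price falls by p* − pb = 106 − 99 = 7; sellers' price rises by ps − p* = 112 − 106 = 6.
So producers capture 6/13 = 6/13 of each unit of subsidy.

Producer share = 6/13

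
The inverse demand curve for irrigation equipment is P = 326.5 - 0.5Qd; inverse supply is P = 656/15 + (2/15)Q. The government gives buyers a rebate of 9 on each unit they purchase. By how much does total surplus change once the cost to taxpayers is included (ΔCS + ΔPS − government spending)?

Net change in total surplus = -1215/19

Pre-subsidy: 326.5 - 0.5Q = 656/15 + (2/15)Q gives Q* = 8483/19 and P* = 1962/19.
With the rebate, buyers effectively pay Pb = Ps − 9, where Ps is the price sellers receive.
On the curves, Pb = 326.5 - 0.5Q and Ps = 656/15 + (2/15)Q; the wedge Ps − Pb = 9 gives 656/15 + (2/15)Q − (326.5 - 0.5Q) = 9, so Q' = 8753/19.
Then Pb = 326.5 − 0.5·(8753/19) = 1827/19 and Ps = 656/15 + (2/15)·(8753/19) = 1998/19.
ΔCS = ½(8483/19 + 8753/19)(1962/19 − 1827/19) = 1163430/361; ΔPS = ½(8483/19 + 8753/19)(1998/19 − 1962/19) = 310248/361.
Government spending = 9 × 8753/19 = 78777/19.
Net change = 1163430/361 + 310248/361 − 78777/19 = -1215/19. The loss equals the DWL triangle ½·9·270/19.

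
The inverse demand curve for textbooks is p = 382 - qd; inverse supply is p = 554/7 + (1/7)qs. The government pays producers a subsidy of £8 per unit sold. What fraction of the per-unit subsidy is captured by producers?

Producer share = 0.125

Pre-subsidy: 382 - q = 554/7 + (1/7)q gives q* = 265 and p* = 117.
With the subsidy, sellers receive ps = pb + 8 for each unit, where pb is the price buyers pay.
On the curves, pb = 382 - q and ps = 554/7 + (1/7)q; the wedge ps − pb = 8 gives 554/7 + (1/7)q − (382 - q) = 8, so q' = 272.
Then pb = 382 − 1·272 = 110 and ps = 554/7 + (1/7)·272 = 118.
Buyers' price falls by p* − pb = 117 − 110 = 7; sellers' price rises by ps − p* = 118 − 117 = 1.
So producers capture 1/8 = 0.125 of each unit of subsidy.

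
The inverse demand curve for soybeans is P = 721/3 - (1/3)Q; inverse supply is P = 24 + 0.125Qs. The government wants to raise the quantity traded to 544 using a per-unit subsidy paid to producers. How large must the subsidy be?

At Q = 544, from the demand curve buyers pay Pb = 721/3 − (1/3)·544 = 59; from the supply curve sellers need Ps = 24 + 0.125·544 = 92.
The subsidy must fill the gap: s = Ps − Pb = 92 − 59 = 33.

Required subsidy s = 33 per unit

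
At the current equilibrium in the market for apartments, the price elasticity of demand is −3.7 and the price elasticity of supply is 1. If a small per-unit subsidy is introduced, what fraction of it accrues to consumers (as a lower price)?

Consumer share = 10/47

For a small subsidy around the equilibrium, the benefit split depends on the relative slopes, which at a point are proportional to the elasticities.
Buyer share = εs/(εs + |εd|) = 1/(1 + 3.7) = 10/47; seller share = |εd|/(εs + |εd|) = 37/47.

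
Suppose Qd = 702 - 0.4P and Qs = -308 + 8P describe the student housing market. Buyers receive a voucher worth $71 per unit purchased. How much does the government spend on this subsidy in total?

Pre-subsidy: 702 - 0.4P = -308 + 8P gives P* = 2525/21, Q* = 13732/21.
With the rebate, buyers effectively pay Pb = Ps − 71, where Ps is the price sellers receive.
Demand in terms of Ps becomes Qd = 702 − 0.4(Ps − 71) = 730.4 - 0.4Ps. Setting this equal to supply: 730.4 - 0.4Ps = -308 + 8Ps, so Ps = 2596/21.
Buyers pay Pb = 2596/21 − 71 = 1105/21; Q' = -308 + 8·(2596/21) = 14300/21.
Government outlay = subsidy × quantity = 71 × 14300/21 = 1015300/21.

Government cost = 1015300/21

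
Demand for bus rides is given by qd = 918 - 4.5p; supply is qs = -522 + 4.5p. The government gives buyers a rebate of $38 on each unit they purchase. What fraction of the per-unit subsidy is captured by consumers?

Consumer share = 0.5

Pre-subsidy: 918 - 4.5p = -522 + 4.5p gives p* = 160, q* = 198.
With the rebate, buyers effectively pay pb = ps − 38, where ps is the price sellers receive.
Demand in terms of ps becomes qd = 918 − 4.5(ps − 38) = 1089 - 4.5ps. Setting this equal to supply: 1089 - 4.5ps = -522 + 4.5ps, so ps = 179.
Buyers pay pb = 179 − 38 = 141; q' = -522 + 4.5·179 = 283.5.
Buyers' price falls by p* − pb = 160 − 141 = 19; sellers' price rises by ps − p* = 179 − 160 = 19.
So consumers capture 19/38 = 0.5 of each unit of subsidy.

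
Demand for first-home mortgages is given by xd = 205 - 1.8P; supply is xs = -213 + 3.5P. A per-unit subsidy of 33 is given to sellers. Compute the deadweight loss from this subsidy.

Pre-subsidy: 205 - 1.8P = -213 + 3.5P gives P* = 4180/53, x* = 3341/53.
With the subsidy, sellers receive Ps = Pb + 33 for each unit, where Pb is the price buyers pay.
Supply in terms of Pb becomes xs = -213 + 3.5(Pb + 33) = -97.5 + 3.5Pb. Setting this equal to demand: 205 - 1.8Pb = -97.5 + 3.5Pb, so Pb = 3025/53.
Sellers receive Ps = 3025/53 + 33 = 4774/53; x' = 205 − 1.8·(3025/53) = 5420/53.
The subsidy expands output by 5420/53 − 3341/53 = 2079/53 past the efficient level; on those units the gap between marginal cost and willingness to pay runs from 0 up to 33.
DWL = ½ × 33 × 2079/53 = 68607/106.

Deadweight loss = 68607/106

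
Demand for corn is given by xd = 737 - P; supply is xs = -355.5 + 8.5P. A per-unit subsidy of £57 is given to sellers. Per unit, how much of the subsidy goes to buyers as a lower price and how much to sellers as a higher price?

Buyers gain £51 per unit; sellers gain £6 per unit

Pre-subsidy: 737 - P = -355.5 + 8.5P gives P* = 115, x* = 622.
With the subsidy, sellers receive Ps = Pb + 57 for each unit, where Pb is the price buyers pay.
Supply in terms of Pb becomes xs = -355.5 + 8.5(Pb + 57) = 129 + 8.5Pb. Setting this equal to demand: 737 - Pb = 129 + 8.5Pb, so Pb = 64.
Sellers receive Ps = 64 + 57 = 121; x' = 737 − 1·64 = 673.
Buyers' price falls by P* − Pb = 115 − 64 = 51; sellers' price rises by Ps − P* = 121 − 115 = 6.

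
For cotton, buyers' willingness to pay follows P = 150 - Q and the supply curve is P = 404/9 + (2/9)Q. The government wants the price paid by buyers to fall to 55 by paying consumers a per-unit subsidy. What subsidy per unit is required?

At a buyer price of 55, quantity demanded is 150 − 1·55 = 95.
Sellers supply 95 only when they receive Ps = 404/9 + (2/9)·95 = 66.
s = Ps − Pb = 66 − 55 = 11.

Required subsidy s = 11 per unit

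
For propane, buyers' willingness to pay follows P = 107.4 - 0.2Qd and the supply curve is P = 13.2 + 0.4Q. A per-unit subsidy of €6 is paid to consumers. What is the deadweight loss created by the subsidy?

Pre-subsidy: 107.4 - 0.2Q = 13.2 + 0.4Q gives Q* = 157 and P* = 76.
With the rebate, buyers effectively pay Pb = Ps − 6, where Ps is the price sellers receive.
On the curves, Pb = 107.4 - 0.2Q and Ps = 13.2 + 0.4Q; the wedge Ps − Pb = 6 gives 13.2 + 0.4Q − (107.4 - 0.2Q) = 6, so Q' = 167.
Then Pb = 107.4 − 0.2·167 = 74 and Ps = 13.2 + 0.4·167 = 80.
The subsidy expands output by 167 − 157 = 10 past the efficient level; on those units the gap between marginal cost and willingness to pay runs from 0 up to 6.
DWL = ½ × 6 × 10 = 30.

Deadweight loss = €30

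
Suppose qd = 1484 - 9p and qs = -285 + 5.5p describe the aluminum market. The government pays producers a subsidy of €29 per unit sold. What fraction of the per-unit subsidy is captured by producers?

Producer share = 18/29

Pre-subsidy: 1484 - 9p = -285 + 5.5p gives p* = 122, q* = 386.
With the subsidy, sellers receive ps = pb + 29 for each unit, where pb is the price buyers pay.
Supply in terms of pb becomes qs = -285 + 5.5(pb + 29) = -125.5 + 5.5pb. Setting this equal to demand: 1484 - 9pb = -125.5 + 5.5pb, so pb = 111.
Sellers receive ps = 111 + 29 = 140; q' = 1484 − 9·111 = 485.
Buyers' price falls by p* − pb = 122 − 111 = 11; sellers' price rises by ps − p* = 140 − 122 = 18.
So producers capture 18/29 = 18/29 of each unit of subsidy.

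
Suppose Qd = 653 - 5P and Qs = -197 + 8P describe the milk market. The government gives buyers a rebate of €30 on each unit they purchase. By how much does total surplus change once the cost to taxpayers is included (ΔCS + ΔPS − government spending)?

Net change in total surplus = -18000/13

Pre-subsidy: 653 - 5P = -197 + 8P gives P* = 850/13, Q* = 4239/13.
With the rebate, buyers effectively pay Pb = Ps − 30, where Ps is the price sellers receive.
Demand in terms of Ps becomes Qd = 653 − 5(Ps − 30) = 803 - 5Ps. Setting this equal to supply: 803 - 5Ps = -197 + 8Ps, so Ps = 1000/13.
Buyers pay Pb = 1000/13 − 30 = 610/13; Q' = -197 + 8·(1000/13) = 5439/13.
ΔCS = ½(4239/13 + 5439/13)(850/13 − 610/13) = 1161360/169; ΔPS = ½(4239/13 + 5439/13)(1000/13 − 850/13) = 725850/169.
Government spending = 30 × 5439/13 = 163170/13.
Net change = 1161360/169 + 725850/169 − 163170/13 = -18000/13. The loss equals the DWL triangle ½·30·1200/13.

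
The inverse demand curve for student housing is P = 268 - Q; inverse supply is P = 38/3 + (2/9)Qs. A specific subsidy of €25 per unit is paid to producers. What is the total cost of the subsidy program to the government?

Pre-subsidy: 268 - Q = 38/3 + (2/9)Q gives Q* = 2298/11 and P* = 650/11.
With the subsidy, sellers receive Ps = Pb + 25 for each unit, where Pb is the price buyers pay.
On the curves, Pb = 268 - Q and Ps = 38/3 + (2/9)Q; the wedge Ps − Pb = 25 gives 38/3 + (2/9)Q − (268 - Q) = 25, so Q' = 2523/11.
Then Pb = 268 − 1·(2523/11) = 425/11 and Ps = 38/3 + (2/9)·(2523/11) = 700/11.
Government outlay = subsidy × quantity = 25 × 2523/11 = 63075/11.

Government cost = 63075/11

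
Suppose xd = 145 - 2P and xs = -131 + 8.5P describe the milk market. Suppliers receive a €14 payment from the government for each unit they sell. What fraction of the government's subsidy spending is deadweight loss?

DWL / government spending = 238/2417

Pre-subsidy: 145 - 2P = -131 + 8.5P gives P* = 184/7, x* = 647/7.
With the subsidy, sellers receive Ps = Pb + 14 for each unit, where Pb is the price buyers pay.
Supply in terms of Pb becomes xs = -131 + 8.5(Pb + 14) = -12 + 8.5Pb. Setting this equal to demand: 145 - 2Pb = -12 + 8.5Pb, so Pb = 314/21.
Sellers receive Ps = 314/21 + 14 = 608/21; x' = 145 − 2·(314/21) = 2417/21.
ΔCS = ½(647/7 + 2417/21)(184/7 − 314/21) = 74086/63; ΔPS = ½(647/7 + 2417/21)(608/21 − 184/7) = 17432/63.
Government spending = 14 × 2417/21 = 4834/3.
DWL = ½ × 14 × (2417/21 − 647/7) = 476/3; fraction = (476/3) / (4834/3) = 238/2417.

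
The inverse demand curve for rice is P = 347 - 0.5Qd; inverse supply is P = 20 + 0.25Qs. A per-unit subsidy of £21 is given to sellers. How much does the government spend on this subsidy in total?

Government cost = £9744

Pre-subsidy: 347 - 0.5Q = 20 + 0.25Q gives Q* = 436 and P* = 129.
With the subsidy, sellers receive Ps = Pb + 21 for each unit, where Pb is the price buyers pay.
On the curves, Pb = 347 - 0.5Q and Ps = 20 + 0.25Q; the wedge Ps − Pb = 21 gives 20 + 0.25Q − (347 - 0.5Q) = 21, so Q' = 464.
Then Pb = 347 − 0.5·464 = 115 and Ps = 20 + 0.25·464 = 136.
Government outlay = subsidy × quantity = 21 × 464 = 9744.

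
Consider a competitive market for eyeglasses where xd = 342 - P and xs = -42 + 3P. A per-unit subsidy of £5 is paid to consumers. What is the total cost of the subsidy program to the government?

Government cost = £1248.75

Pre-subsidy: 342 - P = -42 + 3P gives P* = 96, x* = 246.
With the rebate, buyers effectively pay Pb = Ps − 5, where Ps is the price sellers receive.
Demand in terms of Ps becomes xd = 342 − 1(Ps − 5) = 347 - Ps. Setting this equal to supply: 347 - Ps = -42 + 3Ps, so Ps = 97.25.
Buyers pay Pb = 97.25 − 5 = 92.25; x' = -42 + 3·97.25 = 249.75.
Government outlay = subsidy × quantity = 5 × 249.75 = 1248.75.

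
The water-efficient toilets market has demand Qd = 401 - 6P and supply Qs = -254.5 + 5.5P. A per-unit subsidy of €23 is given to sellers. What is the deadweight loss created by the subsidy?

Pre-subsidy: 401 - 6P = -254.5 + 5.5P gives P* = 57, Q* = 59.
With the subsidy, sellers receive Ps = Pb + 23 for each unit, where Pb is the price buyers pay.
Supply in terms of Pb becomes Qs = -254.5 + 5.5(Pb + 23) = -128 + 5.5Pb. Setting this equal to demand: 401 - 6Pb = -128 + 5.5Pb, so Pb = 46.
Sellers receive Ps = 46 + 23 = 69; Q' = 401 − 6·46 = 125.
The subsidy expands output by 125 − 59 = 66 past the efficient level; on those units the gap between marginal cost and willingness to pay runs from 0 up to 23.
DWL = ½ × 23 × 66 = 759.

Deadweight loss = €759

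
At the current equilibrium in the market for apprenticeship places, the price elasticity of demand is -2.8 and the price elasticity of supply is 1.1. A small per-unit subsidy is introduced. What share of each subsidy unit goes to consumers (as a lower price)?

Consumer share = 11/39

For a small subsidy around the equilibrium, the benefit split depends on the relative slopes, which at a point are proportional to the elasticities.
Buyer share = εs/(εs + |εd|) = 1.1/(1.1 + 2.8) = 11/39; seller share = |εd|/(εs + |εd|) = 28/39.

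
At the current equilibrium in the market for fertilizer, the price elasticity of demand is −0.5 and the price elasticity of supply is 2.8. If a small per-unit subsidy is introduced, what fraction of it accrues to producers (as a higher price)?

For a small subsidy around the equilibrium, the benefit split depends on the relative slopes, which at a point are proportional to the elasticities.
Buyer share = εs/(εs + |εd|) = 2.8/(2.8 + 0.5) = 28/33; seller share = |εd|/(εs + |εd|) = 5/33.
So producers capture 5/33 of the subsidy.

Producer share = 5/33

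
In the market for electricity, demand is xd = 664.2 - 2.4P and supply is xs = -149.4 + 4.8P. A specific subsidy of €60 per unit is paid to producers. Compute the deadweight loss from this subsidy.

Deadweight loss = €2880

Pre-subsidy: 664.2 - 2.4P = -149.4 + 4.8P gives P* = 113, x* = 393.
With the subsidy, sellers receive Ps = Pb + 60 for each unit, where Pb is the price buyers pay.
Supply in terms of Pb becomes xs = -149.4 + 4.8(Pb + 60) = 138.6 + 4.8Pb. Setting this equal to demand: 664.2 - 2.4Pb = 138.6 + 4.8Pb, so Pb = 73.
Sellers receive Ps = 73 + 60 = 133; x' = 664.2 − 2.4·73 = 489.
The subsidy expands output by 489 − 393 = 96 past the efficient level; on those units the gap between marginal cost and willingness to pay runs from 0 up to 60.
DWL = ½ × 60 × 96 = 2880.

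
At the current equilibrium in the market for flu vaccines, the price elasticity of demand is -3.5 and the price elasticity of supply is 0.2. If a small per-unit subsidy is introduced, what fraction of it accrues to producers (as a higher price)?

For a small subsidy around the equilibrium, the benefit split depends on the relative slopes, which at a point are proportional to the elasticities.
Buyer share = εs/(εs + |εd|) = 0.2/(0.2 + 3.5) = 2/37; seller share = |εd|/(εs + |εd|) = 35/37.
So producers capture 35/37 of the subsidy.

Producer share = 35/37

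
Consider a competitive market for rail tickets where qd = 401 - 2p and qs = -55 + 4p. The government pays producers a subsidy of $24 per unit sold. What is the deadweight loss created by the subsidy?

Pre-subsidy: 401 - 2p = -55 + 4p gives p* = 76, q* = 249.
With the subsidy, sellers receive ps = pb + 24 for each unit, where pb is the price buyers pay.
Supply in terms of pb becomes qs = -55 + 4(pb + 24) = 41 + 4pb. Setting this equal to demand: 401 - 2pb = 41 + 4pb, so pb = 60.
Sellers receive ps = 60 + 24 = 84; q' = 401 − 2·60 = 281.
The subsidy expands output by 281 − 249 = 32 past the efficient level; on those units the gap between marginal cost and willingness to pay runs from 0 up to 24.
DWL = ½ × 24 × 32 = 384.

Deadweight loss = $384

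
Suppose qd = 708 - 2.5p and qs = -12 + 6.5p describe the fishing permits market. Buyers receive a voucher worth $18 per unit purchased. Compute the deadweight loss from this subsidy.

Deadweight loss = $292.5

Pre-subsidy: 708 - 2.5p = -12 + 6.5p gives p* = 80, q* = 508.
With the rebate, buyers effectively pay pb = ps − 18, where ps is the price sellers receive.
Demand in terms of ps becomes qd = 708 − 2.5(ps − 18) = 753 - 2.5ps. Setting this equal to supply: 753 - 2.5ps = -12 + 6.5ps, so ps = 85.
Buyers pay pb = 85 − 18 = 67; q' = -12 + 6.5·85 = 540.5.
The subsidy expands output by 540.5 − 508 = 32.5 past the efficient level; on those units the gap between marginal cost and willingness to pay runs from 0 up to 18.
DWL = ½ × 18 × 32.5 = 292.5.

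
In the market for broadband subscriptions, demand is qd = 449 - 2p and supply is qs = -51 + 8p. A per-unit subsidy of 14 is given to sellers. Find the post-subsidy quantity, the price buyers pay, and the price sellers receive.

Pre-subsidy: 449 - 2p = -51 + 8p gives p* = 50, q* = 349.
With the subsidy, sellers receive ps = pb + 14 for each unit, where pb is the price buyers pay.
Supply in terms of pb becomes qs = -51 + 8(pb + 14) = 61 + 8pb. Setting this equal to demand: 449 - 2pb = 61 + 8pb, so pb = 38.8.
Sellers receive ps = 38.8 + 14 = 52.8; q' = 449 − 2·38.8 = 371.4.

q' = 371.4; buyers pay 38.8; sellers receive 52.8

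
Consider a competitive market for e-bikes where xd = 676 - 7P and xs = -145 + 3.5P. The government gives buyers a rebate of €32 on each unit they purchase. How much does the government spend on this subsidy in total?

Government cost = 19520/3

Pre-subsidy: 676 - 7P = -145 + 3.5P gives P* = 1642/21, x* = 386/3.
With the rebate, buyers effectively pay Pb = Ps − 32, where Ps is the price sellers receive.
Demand in terms of Ps becomes xd = 676 − 7(Ps − 32) = 900 - 7Ps. Setting this equal to supply: 900 - 7Ps = -145 + 3.5Ps, so Ps = 2090/21.
Buyers pay Pb = 2090/21 − 32 = 1418/21; x' = -145 + 3.5·(2090/21) = 610/3.
Government outlay = subsidy × quantity = 32 × 610/3 = 19520/3.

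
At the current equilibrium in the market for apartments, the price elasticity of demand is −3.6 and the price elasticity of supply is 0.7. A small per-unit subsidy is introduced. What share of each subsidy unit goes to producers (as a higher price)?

For a small subsidy around the equilibrium, the benefit split depends on the relative slopes, which at a point are proportional to the elasticities.
Buyer share = εs/(εs + |εd|) = 0.7/(0.7 + 3.6) = 7/43; seller share = |εd|/(εs + |εd|) = 36/43.
So producers capture 36/43 of the subsidy.

Producer share = 36/43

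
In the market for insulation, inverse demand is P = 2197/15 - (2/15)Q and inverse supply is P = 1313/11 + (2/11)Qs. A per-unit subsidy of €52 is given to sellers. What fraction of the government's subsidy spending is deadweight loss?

Pre-subsidy: 2197/15 - (2/15)Q = 1313/11 + (2/11)Q gives Q* = 86 and P* = 135.
With the subsidy, sellers receive Ps = Pb + 52 for each unit, where Pb is the price buyers pay.
On the curves, Pb = 2197/15 - (2/15)Q and Ps = 1313/11 + (2/11)Q; the wedge Ps − Pb = 52 gives 1313/11 + (2/11)Q − (2197/15 - (2/15)Q) = 52, so Q' = 251.
Then Pb = 2197/15 − (2/15)·251 = 113 and Ps = 1313/11 + (2/11)·251 = 165.
ΔCS = ½(86 + 251)(135 − 113) = 3707; ΔPS = ½(86 + 251)(165 − 135) = 5055.
Government spending = 52 × 251 = 13052.
DWL = ½ × 52 × (251 − 86) = 4290; fraction = 4290 / 13052 = 165/502.

DWL / government spending = 165/502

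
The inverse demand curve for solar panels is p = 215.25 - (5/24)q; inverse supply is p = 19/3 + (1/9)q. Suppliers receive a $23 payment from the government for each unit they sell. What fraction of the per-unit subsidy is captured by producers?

Pre-subsidy: 215.25 - (5/24)q = 19/3 + (1/9)q gives q* = 654 and p* = 79.
With the subsidy, sellers receive ps = pb + 23 for each unit, where pb is the price buyers pay.
On the curves, pb = 215.25 - (5/24)q and ps = 19/3 + (1/9)q; the wedge ps − pb = 23 gives 19/3 + (1/9)q − (215.25 - (5/24)q) = 23, so q' = 726.
Then pb = 215.25 − (5/24)·726 = 64 and ps = 19/3 + (1/9)·726 = 87.
Buyers' price falls by p* − pb = 79 − 64 = 15; sellers' price rises by ps − p* = 87 − 79 = 8.
So producers capture 8/23 = 8/23 of each unit of subsidy.

Producer share = 8/23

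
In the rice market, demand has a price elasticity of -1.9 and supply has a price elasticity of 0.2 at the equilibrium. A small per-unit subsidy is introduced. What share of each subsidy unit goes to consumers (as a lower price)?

Consumer share = 2/21

For a small subsidy around the equilibrium, the benefit split depends on the relative slopes, which at a point are proportional to the elasticities.
Buyer share = εs/(εs + |εd|) = 0.2/(0.2 + 1.9) = 2/21; seller share = |εd|/(εs + |εd|) = 19/21.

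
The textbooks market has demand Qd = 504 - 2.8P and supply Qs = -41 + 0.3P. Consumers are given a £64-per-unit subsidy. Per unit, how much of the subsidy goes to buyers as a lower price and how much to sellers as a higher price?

Pre-subsidy: 504 - 2.8P = -41 + 0.3P gives P* = 5450/31, Q* = 364/31.
With the rebate, buyers effectively pay Pb = Ps − 64, where Ps is the price sellers receive.
Demand in terms of Ps becomes Qd = 504 − 2.8(Ps − 64) = 683.2 - 2.8Ps. Setting this equal to supply: 683.2 - 2.8Ps = -41 + 0.3Ps, so Ps = 7242/31.
Buyers pay Pb = 7242/31 − 64 = 5258/31; Q' = -41 + 0.3·(7242/31) = 4508/155.
Buyers' price falls by P* − Pb = 5450/31 − 5258/31 = 192/31; sellers' price rises by Ps − P* = 7242/31 − 5450/31 = 1792/31.

Buyers gain 192/31 per unit; sellers gain 1792/31 per unit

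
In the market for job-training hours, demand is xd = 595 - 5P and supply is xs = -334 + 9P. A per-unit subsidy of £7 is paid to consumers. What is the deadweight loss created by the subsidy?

Deadweight loss = £78.75

Pre-subsidy: 595 - 5P = -334 + 9P gives P* = 929/14, x* = 3685/14.
With the rebate, buyers effectively pay Pb = Ps − 7, where Ps is the price sellers receive.
Demand in terms of Ps becomes xd = 595 − 5(Ps − 7) = 630 - 5Ps. Setting this equal to supply: 630 - 5Ps = -334 + 9Ps, so Ps = 482/7.
Buyers pay Pb = 482/7 − 7 = 433/7; x' = -334 + 9·(482/7) = 2000/7.
The subsidy expands output by 2000/7 − 3685/14 = 22.5 past the efficient level; on those units the gap between marginal cost and willingness to pay runs from 0 up to 7.
DWL = ½ × 7 × 22.5 = 78.75.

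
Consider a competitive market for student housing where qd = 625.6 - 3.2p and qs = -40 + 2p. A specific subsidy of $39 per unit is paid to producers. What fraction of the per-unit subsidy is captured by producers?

Pre-subsidy: 625.6 - 3.2p = -40 + 2p gives p* = 128, q* = 216.
With the subsidy, sellers receive ps = pb + 39 for each unit, where pb is the price buyers pay.
Supply in terms of pb becomes qs = -40 + 2(pb + 39) = 38 + 2pb. Setting this equal to demand: 625.6 - 3.2pb = 38 + 2pb, so pb = 113.
Sellers receive ps = 113 + 39 = 152; q' = 625.6 − 3.2·113 = 264.
Buyers' price falls by p* − pb = 128 − 113 = 15; sellers' price rises by ps − p* = 152 − 128 = 24.
So producers capture 24/39 = 8/13 of each unit of subsidy.

Producer share = 8/13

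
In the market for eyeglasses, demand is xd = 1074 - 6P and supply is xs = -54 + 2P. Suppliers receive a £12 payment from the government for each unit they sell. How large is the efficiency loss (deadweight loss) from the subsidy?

Pre-subsidy: 1074 - 6P = -54 + 2P gives P* = 141, x* = 228.
With the subsidy, sellers receive Ps = Pb + 12 for each unit, where Pb is the price buyers pay.
Supply in terms of Pb becomes xs = -54 + 2(Pb + 12) = -30 + 2Pb. Setting this equal to demand: 1074 - 6Pb = -30 + 2Pb, so Pb = 138.
Sellers receive Ps = 138 + 12 = 150; x' = 1074 − 6·138 = 246.
The subsidy expands output by 246 − 228 = 18 past the efficient level; on those units the gap between marginal cost and willingness to pay runs from 0 up to 12.
DWL = ½ × 12 × 18 = 108.

Deadweight loss = £108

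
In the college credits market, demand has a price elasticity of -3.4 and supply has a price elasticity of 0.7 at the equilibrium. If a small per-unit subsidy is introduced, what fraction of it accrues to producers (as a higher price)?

Producer share = 34/41

For a small subsidy around the equilibrium, the benefit split depends on the relative slopes, which at a point are proportional to the elasticities.
Buyer share = εs/(εs + |εd|) = 0.7/(0.7 + 3.4) = 7/41; seller share = |εd|/(εs + |εd|) = 34/41.
So producers capture 34/41 of the subsidy.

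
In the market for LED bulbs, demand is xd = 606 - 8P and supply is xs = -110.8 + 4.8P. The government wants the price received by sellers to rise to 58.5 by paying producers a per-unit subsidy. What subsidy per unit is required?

Required subsidy s = 4 per unit

At a seller price of 58.5, quantity supplied is -110.8 + 4.8·58.5 = 170.
Buyers absorb 170 only when they pay Pb with 606 − 8·Pb = 170, i.e. Pb = 54.5.
s = Ps − Pb = 58.5 − 54.5 = 4.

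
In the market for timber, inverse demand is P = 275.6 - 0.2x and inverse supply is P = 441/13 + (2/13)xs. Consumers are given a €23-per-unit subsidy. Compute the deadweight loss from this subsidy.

Pre-subsidy: 275.6 - 0.2x = 441/13 + (2/13)x gives x* = 683 and P* = 139.
With the rebate, buyers effectively pay Pb = Ps − 23, where Ps is the price sellers receive.
On the curves, Pb = 275.6 - 0.2x and Ps = 441/13 + (2/13)x; the wedge Ps − Pb = 23 gives 441/13 + (2/13)x − (275.6 - 0.2x) = 23, so x' = 748.
Then Pb = 275.6 − 0.2·748 = 126 and Ps = 441/13 + (2/13)·748 = 149.
The subsidy expands output by 748 − 683 = 65 past the efficient level; on those units the gap between marginal cost and willingness to pay runs from 0 up to 23.
DWL = ½ × 23 × 65 = 747.5.

Deadweight loss = €747.5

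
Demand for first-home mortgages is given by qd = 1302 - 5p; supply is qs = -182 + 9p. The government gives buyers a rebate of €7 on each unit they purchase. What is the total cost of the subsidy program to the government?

Pre-subsidy: 1302 - 5p = -182 + 9p gives p* = 106, q* = 772.
With the rebate, buyers effectively pay pb = ps − 7, where ps is the price sellers receive.
Demand in terms of ps becomes qd = 1302 − 5(ps − 7) = 1337 - 5ps. Setting this equal to supply: 1337 - 5ps = -182 + 9ps, so ps = 108.5.
Buyers pay pb = 108.5 − 7 = 101.5; q' = -182 + 9·108.5 = 794.5.
Government outlay = subsidy × quantity = 7 × 794.5 = 5561.5.

Government cost = €5561.5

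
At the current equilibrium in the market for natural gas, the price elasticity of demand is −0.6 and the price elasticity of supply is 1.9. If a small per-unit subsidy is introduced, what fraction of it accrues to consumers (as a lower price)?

For a small subsidy around the equilibrium, the benefit split depends on the relative slopes, which at a point are proportional to the elasticities.
Buyer share = εs/(εs + |εd|) = 1.9/(1.9 + 0.6) = 0.76; seller share = |εd|/(εs + |εd|) = 0.24.

Consumer share = 0.76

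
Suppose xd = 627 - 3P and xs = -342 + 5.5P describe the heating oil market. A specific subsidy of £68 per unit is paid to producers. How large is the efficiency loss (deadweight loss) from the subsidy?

Pre-subsidy: 627 - 3P = -342 + 5.5P gives P* = 114, x* = 285.
With the subsidy, sellers receive Ps = Pb + 68 for each unit, where Pb is the price buyers pay.
Supply in terms of Pb becomes xs = -342 + 5.5(Pb + 68) = 32 + 5.5Pb. Setting this equal to demand: 627 - 3Pb = 32 + 5.5Pb, so Pb = 70.
Sellers receive Ps = 70 + 68 = 138; x' = 627 − 3·70 = 417.
The subsidy expands output by 417 − 285 = 132 past the efficient level; on those units the gap between marginal cost and willingness to pay runs from 0 up to 68.
DWL = ½ × 68 × 132 = 4488.

Deadweight loss = £4488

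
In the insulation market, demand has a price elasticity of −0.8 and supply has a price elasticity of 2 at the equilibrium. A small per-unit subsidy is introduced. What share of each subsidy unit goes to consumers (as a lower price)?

Consumer share = 5/7

For a small subsidy around the equilibrium, the benefit split depends on the relative slopes, which at a point are proportional to the elasticities.
Buyer share = εs/(εs + |εd|) = 2/(2 + 0.8) = 5/7; seller share = |εd|/(εs + |εd|) = 2/7.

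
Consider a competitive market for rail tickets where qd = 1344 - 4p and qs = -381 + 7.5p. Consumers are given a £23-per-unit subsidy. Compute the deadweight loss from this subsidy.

Pre-subsidy: 1344 - 4p = -381 + 7.5p gives p* = 150, q* = 744.
With the rebate, buyers effectively pay pb = ps − 23, where ps is the price sellers receive.
Demand in terms of ps becomes qd = 1344 − 4(ps − 23) = 1436 - 4ps. Setting this equal to supply: 1436 - 4ps = -381 + 7.5ps, so ps = 158.
Buyers pay pb = 158 − 23 = 135; q' = -381 + 7.5·158 = 804.
The subsidy expands output by 804 − 744 = 60 past the efficient level; on those units the gap between marginal cost and willingness to pay runs from 0 up to 23.
DWL = ½ × 23 × 60 = 690.

Deadweight loss = £690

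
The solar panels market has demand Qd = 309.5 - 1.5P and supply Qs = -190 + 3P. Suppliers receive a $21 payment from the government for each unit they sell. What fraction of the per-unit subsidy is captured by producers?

Producer share = 1/3

Pre-subsidy: 309.5 - 1.5P = -190 + 3P gives P* = 111, Q* = 143.
With the subsidy, sellers receive Ps = Pb + 21 for each unit, where Pb is the price buyers pay.
Supply in terms of Pb becomes Qs = -190 + 3(Pb + 21) = -127 + 3Pb. Setting this equal to demand: 309.5 - 1.5Pb = -127 + 3Pb, so Pb = 97.
Sellers receive Ps = 97 + 21 = 118; Q' = 309.5 − 1.5·97 = 164.
Buyers' price falls by P* − Pb = 111 − 97 = 14; sellers' price rises by Ps − P* = 118 − 111 = 7.
So producers capture 7/21 = 1/3 of each unit of subsidy.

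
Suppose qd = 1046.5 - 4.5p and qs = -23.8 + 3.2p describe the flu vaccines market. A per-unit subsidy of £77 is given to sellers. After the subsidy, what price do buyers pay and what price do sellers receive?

Buyers pay £107; sellers receive £184

Pre-subsidy: 1046.5 - 4.5p = -23.8 + 3.2p gives p* = 139, q* = 421.
With the subsidy, sellers receive ps = pb + 77 for each unit, where pb is the price buyers pay.
Supply in terms of pb becomes qs = -23.8 + 3.2(pb + 77) = 222.6 + 3.2pb. Setting this equal to demand: 1046.5 - 4.5pb = 222.6 + 3.2pb, so pb = 107.
Sellers receive ps = 107 + 77 = 184; q' = 1046.5 − 4.5·107 = 565.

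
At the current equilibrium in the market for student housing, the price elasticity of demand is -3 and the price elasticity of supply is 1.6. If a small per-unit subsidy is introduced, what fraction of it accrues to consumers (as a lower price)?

Consumer share = 8/23

For a small subsidy around the equilibrium, the benefit split depends on the relative slopes, which at a point are proportional to the elasticities.
Buyer share = εs/(εs + |εd|) = 1.6/(1.6 + 3) = 8/23; seller share = |εd|/(εs + |εd|) = 15/23.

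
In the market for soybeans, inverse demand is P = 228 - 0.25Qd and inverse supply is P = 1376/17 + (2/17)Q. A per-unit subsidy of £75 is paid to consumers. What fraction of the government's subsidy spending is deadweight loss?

Pre-subsidy: 228 - 0.25Q = 1376/17 + (2/17)Q gives Q* = 400 and P* = 128.
With the rebate, buyers effectively pay Pb = Ps − 75, where Ps is the price sellers receive.
On the curves, Pb = 228 - 0.25Q and Ps = 1376/17 + (2/17)Q; the wedge Ps − Pb = 75 gives 1376/17 + (2/17)Q − (228 - 0.25Q) = 75, so Q' = 604.
Then Pb = 228 − 0.25·604 = 77 and Ps = 1376/17 + (2/17)·604 = 152.
ΔCS = ½(400 + 604)(128 − 77) = 25602; ΔPS = ½(400 + 604)(152 − 128) = 12048.
Government spending = 75 × 604 = 45300.
DWL = ½ × 75 × (604 − 400) = 7650; fraction = 7650 / 45300 = 51/302.

DWL / government spending = 51/302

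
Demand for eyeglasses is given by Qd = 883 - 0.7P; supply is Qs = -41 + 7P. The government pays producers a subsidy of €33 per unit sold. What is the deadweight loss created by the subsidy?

Deadweight loss = €346.5

Pre-subsidy: 883 - 0.7P = -41 + 7P gives P* = 120, Q* = 799.
With the subsidy, sellers receive Ps = Pb + 33 for each unit, where Pb is the price buyers pay.
Supply in terms of Pb becomes Qs = -41 + 7(Pb + 33) = 190 + 7Pb. Setting this equal to demand: 883 - 0.7Pb = 190 + 7Pb, so Pb = 90.
Sellers receive Ps = 90 + 33 = 123; Q' = 883 − 0.7·90 = 820.
The subsidy expands output by 820 − 799 = 21 past the efficient level; on those units the gap between marginal cost and willingness to pay runs from 0 up to 33.
DWL = ½ × 33 × 21 = 346.5.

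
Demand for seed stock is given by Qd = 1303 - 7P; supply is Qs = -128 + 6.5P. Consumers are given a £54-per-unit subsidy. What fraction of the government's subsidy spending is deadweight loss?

DWL / government spending = 91/743

Pre-subsidy: 1303 - 7P = -128 + 6.5P gives P* = 106, Q* = 561.
With the rebate, buyers effectively pay Pb = Ps − 54, where Ps is the price sellers receive.
Demand in terms of Ps becomes Qd = 1303 − 7(Ps − 54) = 1681 - 7Ps. Setting this equal to supply: 1681 - 7Ps = -128 + 6.5Ps, so Ps = 134.
Buyers pay Pb = 134 − 54 = 80; Q' = -128 + 6.5·134 = 743.
ΔCS = ½(561 + 743)(106 − 80) = 16952; ΔPS = ½(561 + 743)(134 − 106) = 18256.
Government spending = 54 × 743 = 40122.
DWL = ½ × 54 × (743 − 561) = 4914; fraction = 4914 / 40122 = 91/743.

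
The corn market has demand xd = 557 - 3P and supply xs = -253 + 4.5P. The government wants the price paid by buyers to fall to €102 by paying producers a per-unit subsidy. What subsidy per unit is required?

At a buyer price of 102, quantity demanded is 557 − 3·102 = 251.
Sellers supply 251 only when they receive Ps with -253 + 4.5·Ps = 251, i.e. Ps = 112.
s = Ps − Pb = 112 − 102 = 10.

Required subsidy s = €10 per unit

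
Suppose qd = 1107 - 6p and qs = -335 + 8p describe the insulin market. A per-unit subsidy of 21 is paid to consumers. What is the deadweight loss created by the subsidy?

Deadweight loss = 756

Pre-subsidy: 1107 - 6p = -335 + 8p gives p* = 103, q* = 489.
With the rebate, buyers effectively pay pb = ps − 21, where ps is the price sellers receive.
Demand in terms of ps becomes qd = 1107 − 6(ps − 21) = 1233 - 6ps. Setting this equal to supply: 1233 - 6ps = -335 + 8ps, so ps = 112.
Buyers pay pb = 112 − 21 = 91; q' = -335 + 8·112 = 561.
The subsidy expands output by 561 − 489 = 72 past the efficient level; on those units the gap between marginal cost and willingness to pay runs from 0 up to 21.
DWL = ½ × 21 × 72 = 756.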